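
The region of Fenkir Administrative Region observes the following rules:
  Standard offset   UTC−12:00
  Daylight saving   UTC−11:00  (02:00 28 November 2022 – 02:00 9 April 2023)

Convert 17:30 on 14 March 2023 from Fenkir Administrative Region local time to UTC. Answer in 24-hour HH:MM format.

04:30

Daylight saving runs 28 November 2022 – 9 April 2023; 14 March 2023 is inside that window, so Fenkir Administrative Region is at UTC−11:00.
17:30 local + 11h = 04:30 UTC (rolling into the next day, 15 March 2023).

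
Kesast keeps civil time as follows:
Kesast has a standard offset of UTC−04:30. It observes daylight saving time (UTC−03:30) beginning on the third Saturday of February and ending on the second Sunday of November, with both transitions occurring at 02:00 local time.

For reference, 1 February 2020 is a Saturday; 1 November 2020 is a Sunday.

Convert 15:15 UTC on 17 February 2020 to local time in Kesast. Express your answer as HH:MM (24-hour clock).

1 February 2020 is a Saturday, so the first Saturday is February 1 and the third is February 15.
1 November 2020 is a Sunday, so the first Sunday is November 1 and the second is November 8.
At the standard offset (UTC−04:30), 15:15 UTC − 4h30m = 10:45 Kesast standard time.
The standard-time date in Kesast, 17 February 2020, lies within the daylight-saving period (15 February – 8 November), so Kesast is on daylight time, UTC−03:30.
15:15 UTC − 3h30m = 11:45 local.

11:45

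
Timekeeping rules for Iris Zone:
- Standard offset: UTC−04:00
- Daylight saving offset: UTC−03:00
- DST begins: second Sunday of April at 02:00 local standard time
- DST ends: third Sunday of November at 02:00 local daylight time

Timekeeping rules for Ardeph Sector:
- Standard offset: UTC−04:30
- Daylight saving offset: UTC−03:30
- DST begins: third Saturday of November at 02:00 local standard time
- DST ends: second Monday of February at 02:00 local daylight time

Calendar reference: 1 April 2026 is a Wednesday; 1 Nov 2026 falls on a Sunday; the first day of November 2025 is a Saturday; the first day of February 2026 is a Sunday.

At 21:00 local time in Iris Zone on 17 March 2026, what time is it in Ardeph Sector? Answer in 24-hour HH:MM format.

20:30

1 April 2026 is a Wednesday, so the first Sunday is April 5 and the second is April 12.
1 November 2026 is a Sunday, so the first Sunday is November 1 and the third is November 15.
17 March 2026 is outside the daylight-saving period (12 April – 15 November), so Iris Zone is on standard time, UTC−04:00.
21:00 Iris Zone + 4h = 01:00 UTC (rolling into the next day, 18 March 2026).
1 November 2025 is a Saturday, so the first Saturday is November 1 and the third is November 15.
1 February 2026 is a Sunday, so the first Monday is February 2 and the second is February 9.
At the standard offset (UTC−04:30), 01:00 UTC − 4h30m = 20:30 Ardeph Sector standard time (rolling into the previous day, 17 March 2026).
The standard-time date in Ardeph Sector, 17 March 2026, does not fall between 15 November 2025 and 9 February 2026, so daylight saving is not in effect and Ardeph Sector is at UTC−04:30.
01:00 UTC − 4h30m = 20:30 Ardeph Sector (rolling into the previous day, 17 March 2026).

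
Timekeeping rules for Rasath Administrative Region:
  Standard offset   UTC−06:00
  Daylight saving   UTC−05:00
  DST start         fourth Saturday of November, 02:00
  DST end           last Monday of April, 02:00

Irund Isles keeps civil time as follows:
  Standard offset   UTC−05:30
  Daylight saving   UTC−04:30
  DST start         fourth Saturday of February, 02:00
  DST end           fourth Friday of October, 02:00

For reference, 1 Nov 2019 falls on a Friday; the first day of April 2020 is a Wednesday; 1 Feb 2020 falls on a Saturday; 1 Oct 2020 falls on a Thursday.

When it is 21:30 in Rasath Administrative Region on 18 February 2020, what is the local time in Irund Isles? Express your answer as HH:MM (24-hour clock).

1 November 2019 is a Friday, so the first Saturday is November 2 and the fourth is November 23.
1 April 2020 is a Wednesday, so Mondays fall on 6, 13, 20, 27; the last is April 27.
18 February 2020 falls between 23 November 2019 and 27 April 2020, so daylight saving is in effect and Rasath Administrative Region is at UTC−05:00.
21:30 Rasath Administrative Region + 5h = 02:30 UTC (rolling into the next day, 19 February 2020).
1 February 2020 is a Saturday, so the first Saturday is February 1 and the fourth is February 22.
1 October 2020 is a Thursday, so the first Friday is October 2 and the fourth is October 23.
At the standard offset (UTC−05:30), 02:30 UTC − 5h30m = 21:00 Irund Isles standard time (rolling into the previous day, 18 February 2020).
The standard-time date in Irund Isles, 18 February 2020, is outside the daylight-saving period (22 February – 23 October), so Irund Isles is on standard time, UTC−05:30.
02:30 UTC − 5h30m = 21:00 Irund Isles (rolling into the previous day, 18 February 2020).

21:00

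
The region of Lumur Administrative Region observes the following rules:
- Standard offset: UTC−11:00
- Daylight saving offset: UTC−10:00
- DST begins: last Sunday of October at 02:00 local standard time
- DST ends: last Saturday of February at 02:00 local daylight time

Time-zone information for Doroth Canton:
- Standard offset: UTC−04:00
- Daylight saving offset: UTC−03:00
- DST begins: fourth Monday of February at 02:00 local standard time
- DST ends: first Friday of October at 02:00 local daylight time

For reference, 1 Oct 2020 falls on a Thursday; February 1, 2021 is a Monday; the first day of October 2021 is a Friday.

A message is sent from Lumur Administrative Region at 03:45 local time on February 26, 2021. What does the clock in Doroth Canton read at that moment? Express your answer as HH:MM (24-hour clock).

10:45

1 October 2020 is a Thursday, so Sundays fall on 4, 11, 18, 25; the last is October 25.
1 February 2021 is a Monday, so Saturdays fall on 6, 13, 20, 27; the last is February 27.
Daylight saving runs 25 October 2020 – 27 February 2021; February 26, 2021 is inside that window, so Lumur Administrative Region is at UTC−10:00.
03:45 Lumur Administrative Region + 10h = 13:45 UTC.
1 February 2021 is a Monday, so the first Monday is February 1 and the fourth is February 22.
1 October 2021 is a Friday, so the first Friday is October 1.
At the standard offset (UTC−04:00), 13:45 UTC − 4h = 09:45 Doroth Canton standard time.
Daylight saving runs 22 February – 1 October; the standard-time date in Doroth Canton, February 26, 2021, is inside that window, so Doroth Canton is at UTC−03:00.
13:45 UTC − 3h = 10:45 Doroth Canton.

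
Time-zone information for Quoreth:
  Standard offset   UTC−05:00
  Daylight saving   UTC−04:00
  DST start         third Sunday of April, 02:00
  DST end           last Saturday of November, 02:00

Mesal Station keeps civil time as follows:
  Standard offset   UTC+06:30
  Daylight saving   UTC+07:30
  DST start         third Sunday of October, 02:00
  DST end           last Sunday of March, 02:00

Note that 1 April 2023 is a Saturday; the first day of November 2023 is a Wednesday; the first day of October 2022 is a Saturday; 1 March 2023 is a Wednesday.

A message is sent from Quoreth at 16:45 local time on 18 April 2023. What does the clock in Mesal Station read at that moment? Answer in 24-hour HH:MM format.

1 April 2023 is a Saturday, so the first Sunday is April 2 and the third is April 16.
1 November 2023 is a Wednesday, so Saturdays fall on 4, 11, 18, 25; the last is November 25.
Daylight saving runs 16 April – 25 November; 18 April 2023 is inside that window, so Quoreth is at UTC−04:00.
16:45 Quoreth + 4h = 20:45 UTC.
1 October 2022 is a Saturday, so the first Sunday is October 2 and the third is October 16.
1 March 2023 is a Wednesday, so Sundays fall on 5, 12, 19, 26; the last is March 26.
At the standard offset (UTC+06:30), 20:45 UTC + 6h30m = 03:15 Mesal Station standard time (rolling into the next day, 19 April 2023).
The standard-time date in Mesal Station, 19 April 2023, is outside the daylight-saving period (16 October 2022 – 26 March 2023), so Mesal Station is on standard time, UTC+06:30.
20:45 UTC + 6h30m = 03:15 Mesal Station (rolling into the next day, 19 April 2023).

03:15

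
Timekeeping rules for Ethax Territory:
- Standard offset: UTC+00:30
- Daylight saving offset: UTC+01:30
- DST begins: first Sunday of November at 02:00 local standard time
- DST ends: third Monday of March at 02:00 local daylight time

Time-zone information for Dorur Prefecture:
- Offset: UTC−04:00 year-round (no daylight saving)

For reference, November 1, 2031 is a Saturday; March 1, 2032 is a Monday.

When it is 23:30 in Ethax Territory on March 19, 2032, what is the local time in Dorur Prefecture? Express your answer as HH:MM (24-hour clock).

1 November 2031 is a Saturday, so the first Sunday is November 2.
1 March 2032 is a Monday, so the first Monday is March 1 and the third is March 15.
March 19, 2032 does not fall between 2 November 2031 and 15 March 2032, so daylight saving is not in effect and Ethax Territory is at UTC+00:30.
23:30 Ethax Territory − 0h30m = 23:00 UTC.
Dorur Prefecture has no daylight saving, so its offset is UTC−04:00 year-round.
23:00 UTC − 4h = 19:00 Dorur Prefecture.

19:00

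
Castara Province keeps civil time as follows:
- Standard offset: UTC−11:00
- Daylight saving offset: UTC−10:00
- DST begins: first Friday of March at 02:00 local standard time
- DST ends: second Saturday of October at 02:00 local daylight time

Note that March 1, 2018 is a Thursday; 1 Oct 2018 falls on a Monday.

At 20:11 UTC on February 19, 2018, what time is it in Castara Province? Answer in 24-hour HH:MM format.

09:11

1 March 2018 is a Thursday, so the first Friday is March 2.
1 October 2018 is a Monday, so the first Saturday is October 6 and the second is October 13.
At the standard offset (UTC−11:00), 20:11 UTC − 11h = 09:11 Castara Province standard time.
Daylight saving runs 2 March – 13 October; the standard-time date in Castara Province, February 19, 2018, is outside that window, so Castara Province is on standard time at UTC−11:00.
20:11 UTC − 11h = 09:11 local.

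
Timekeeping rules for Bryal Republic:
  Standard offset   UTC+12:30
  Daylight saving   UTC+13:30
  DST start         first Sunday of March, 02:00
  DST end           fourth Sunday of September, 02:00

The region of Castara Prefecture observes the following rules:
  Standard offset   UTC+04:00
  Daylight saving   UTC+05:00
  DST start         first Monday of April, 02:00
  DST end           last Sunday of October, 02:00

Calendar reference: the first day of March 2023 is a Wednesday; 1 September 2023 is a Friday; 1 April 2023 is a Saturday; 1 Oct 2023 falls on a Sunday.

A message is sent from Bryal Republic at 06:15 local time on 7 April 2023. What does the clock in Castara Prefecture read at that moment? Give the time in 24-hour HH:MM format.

21:45

1 March 2023 is a Wednesday, so the first Sunday is March 5.
1 September 2023 is a Friday, so the first Sunday is September 3 and the fourth is September 24.
7 April 2023 lies within the daylight-saving period (5 March – 24 September), so Bryal Republic is on daylight time, UTC+13:30.
06:15 Bryal Republic − 13h30m = 16:45 UTC (rolling into the previous day, 6 April 2023).
1 April 2023 is a Saturday, so the first Monday is April 3.
1 October 2023 is a Sunday, so Sundays fall on 1, 8, 15, 22, 29; the last is October 29.
At the standard offset (UTC+04:00), 16:45 UTC + 4h = 20:45 Castara Prefecture standard time.
The standard-time date in Castara Prefecture, 6 April 2023, lies within the daylight-saving period (3 April – 29 October), so Castara Prefecture is on daylight time, UTC+05:00.
16:45 UTC + 5h = 21:45 Castara Prefecture.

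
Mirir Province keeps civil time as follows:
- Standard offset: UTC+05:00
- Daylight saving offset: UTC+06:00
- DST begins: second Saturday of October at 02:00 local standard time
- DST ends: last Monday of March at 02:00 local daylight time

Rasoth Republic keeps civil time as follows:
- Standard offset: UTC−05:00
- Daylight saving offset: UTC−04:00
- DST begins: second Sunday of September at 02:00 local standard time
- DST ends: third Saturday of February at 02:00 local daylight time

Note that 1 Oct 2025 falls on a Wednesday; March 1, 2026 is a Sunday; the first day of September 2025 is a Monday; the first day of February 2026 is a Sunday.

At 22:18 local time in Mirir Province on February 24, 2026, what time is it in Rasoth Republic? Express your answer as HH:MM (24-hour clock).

11:18

1 October 2025 is a Wednesday, so the first Saturday is October 4 and the second is October 11.
1 March 2026 is a Sunday, so Mondays fall on 2, 9, 16, 23, 30; the last is March 30.
February 24, 2026 falls between 11 October 2025 and 30 March 2026, so daylight saving is in effect and Mirir Province is at UTC+06:00.
22:18 Mirir Province − 6h = 16:18 UTC.
1 September 2025 is a Monday, so the first Sunday is September 7 and the second is September 14.
1 February 2026 is a Sunday, so the first Saturday is February 7 and the third is February 21.
At the standard offset (UTC−05:00), 16:18 UTC − 5h = 11:18 Rasoth Republic standard time.
The standard-time date in Rasoth Republic, February 24, 2026, does not fall between 14 September 2025 and 21 February 2026, so daylight saving is not in effect and Rasoth Republic is at UTC−05:00.
16:18 UTC − 5h = 11:18 Rasoth Republic.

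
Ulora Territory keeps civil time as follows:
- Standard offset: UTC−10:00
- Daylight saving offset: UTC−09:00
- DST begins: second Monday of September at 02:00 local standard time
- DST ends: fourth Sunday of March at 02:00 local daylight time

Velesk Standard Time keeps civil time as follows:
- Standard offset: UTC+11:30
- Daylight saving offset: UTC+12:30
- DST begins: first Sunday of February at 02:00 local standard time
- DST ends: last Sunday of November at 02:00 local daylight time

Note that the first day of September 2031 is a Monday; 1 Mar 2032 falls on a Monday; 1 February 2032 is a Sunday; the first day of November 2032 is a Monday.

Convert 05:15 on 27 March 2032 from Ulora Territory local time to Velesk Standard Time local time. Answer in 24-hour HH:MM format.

1 September 2031 is a Monday, so the first Monday is September 1 and the second is September 8.
1 March 2032 is a Monday, so the first Sunday is March 7 and the fourth is March 28.
27 March 2032 falls between 8 September 2031 and 28 March 2032, so daylight saving is in effect and Ulora Territory is at UTC−09:00.
05:15 Ulora Territory + 9h = 14:15 UTC.
1 February 2032 is a Sunday, so the first Sunday is February 1.
1 November 2032 is a Monday, so Sundays fall on 7, 14, 21, 28; the last is November 28.
At the standard offset (UTC+11:30), 14:15 UTC + 11h30m = 01:45 Velesk Standard Time standard time (rolling into the next day, 28 March 2032).
Daylight saving runs 1 February – 28 November; the standard-time date in Velesk Standard Time, 28 March 2032, is inside that window, so Velesk Standard Time is at UTC+12:30.
14:15 UTC + 12h30m = 02:45 Velesk Standard Time (rolling into the next day, 28 March 2032).

02:45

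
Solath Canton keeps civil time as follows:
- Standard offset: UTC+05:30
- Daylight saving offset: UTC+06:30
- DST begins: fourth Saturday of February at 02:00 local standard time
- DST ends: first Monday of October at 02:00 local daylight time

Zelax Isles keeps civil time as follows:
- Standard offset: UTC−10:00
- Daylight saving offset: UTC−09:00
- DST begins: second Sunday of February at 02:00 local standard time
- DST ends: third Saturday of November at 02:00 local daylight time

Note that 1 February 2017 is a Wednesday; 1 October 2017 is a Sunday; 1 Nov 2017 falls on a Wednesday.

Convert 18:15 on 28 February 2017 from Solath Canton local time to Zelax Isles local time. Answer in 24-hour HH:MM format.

02:45

1 February 2017 is a Wednesday, so the first Saturday is February 4 and the fourth is February 25.
1 October 2017 is a Sunday, so the first Monday is October 2.
28 February 2017 falls between 25 February and 2 October, so daylight saving is in effect and Solath Canton is at UTC+06:30.
18:15 Solath Canton − 6h30m = 11:45 UTC.
1 February 2017 is a Wednesday, so the first Sunday is February 5 and the second is February 12.
1 November 2017 is a Wednesday, so the first Saturday is November 4 and the third is November 18.
At the standard offset (UTC−10:00), 11:45 UTC − 10h = 01:45 Zelax Isles standard time.
The standard-time date in Zelax Isles, 28 February 2017, lies within the daylight-saving period (12 February – 18 November), so Zelax Isles is on daylight time, UTC−09:00.
11:45 UTC − 9h = 02:45 Zelax Isles.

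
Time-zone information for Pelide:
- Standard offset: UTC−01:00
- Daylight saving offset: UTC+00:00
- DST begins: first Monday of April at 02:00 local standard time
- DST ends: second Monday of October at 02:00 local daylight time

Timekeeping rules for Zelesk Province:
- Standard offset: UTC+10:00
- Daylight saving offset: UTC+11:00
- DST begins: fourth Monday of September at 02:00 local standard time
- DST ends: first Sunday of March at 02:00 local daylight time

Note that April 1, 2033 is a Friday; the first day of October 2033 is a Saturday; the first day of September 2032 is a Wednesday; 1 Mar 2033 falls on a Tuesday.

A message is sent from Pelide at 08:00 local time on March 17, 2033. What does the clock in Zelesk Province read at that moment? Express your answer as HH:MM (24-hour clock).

19:00

1 April 2033 is a Friday, so the first Monday is April 4.
1 October 2033 is a Saturday, so the first Monday is October 3 and the second is October 10.
March 17, 2033 does not fall between 4 April and 10 October, so daylight saving is not in effect and Pelide is at UTC−01:00.
08:00 Pelide + 1h = 09:00 UTC.
1 September 2032 is a Wednesday, so the first Monday is September 6 and the fourth is September 27.
1 March 2033 is a Tuesday, so the first Sunday is March 6.
At the standard offset (UTC+10:00), 09:00 UTC + 10h = 19:00 Zelesk Province standard time.
The standard-time date in Zelesk Province, March 17, 2033, does not fall between 27 September 2032 and 6 March 2033, so daylight saving is not in effect and Zelesk Province is at UTC+10:00.
09:00 UTC + 10h = 19:00 Zelesk Province.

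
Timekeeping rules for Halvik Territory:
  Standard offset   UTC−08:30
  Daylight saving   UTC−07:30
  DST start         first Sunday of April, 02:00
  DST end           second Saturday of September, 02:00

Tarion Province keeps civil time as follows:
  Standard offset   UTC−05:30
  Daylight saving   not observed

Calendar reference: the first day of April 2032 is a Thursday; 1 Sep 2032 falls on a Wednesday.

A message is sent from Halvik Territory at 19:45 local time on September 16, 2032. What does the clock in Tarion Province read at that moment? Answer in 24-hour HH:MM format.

22:45

1 April 2032 is a Thursday, so the first Sunday is April 4.
1 September 2032 is a Wednesday, so the first Saturday is September 4 and the second is September 11.
Daylight saving runs 4 April – 11 September; September 16, 2032 is outside that window, so Halvik Territory is on standard time at UTC−08:30.
19:45 Halvik Territory + 8h30m = 04:15 UTC (rolling into the next day, 17 September 2032).
Tarion Province stays on UTC−05:30 all year.
04:15 UTC − 5h30m = 22:45 Tarion Province (rolling into the previous day, 16 September 2032).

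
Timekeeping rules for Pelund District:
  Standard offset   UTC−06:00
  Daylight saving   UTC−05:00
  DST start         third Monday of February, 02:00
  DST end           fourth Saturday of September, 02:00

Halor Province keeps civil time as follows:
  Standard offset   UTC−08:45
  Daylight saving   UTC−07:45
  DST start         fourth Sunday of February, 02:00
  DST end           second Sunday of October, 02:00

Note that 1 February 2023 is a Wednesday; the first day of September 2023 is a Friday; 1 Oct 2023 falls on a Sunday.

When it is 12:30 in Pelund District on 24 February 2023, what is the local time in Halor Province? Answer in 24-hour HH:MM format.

1 February 2023 is a Wednesday, so the first Monday is February 6 and the third is February 20.
1 September 2023 is a Friday, so the first Saturday is September 2 and the fourth is September 23.
24 February 2023 lies within the daylight-saving period (20 February – 23 September), so Pelund District is on daylight time, UTC−05:00.
12:30 Pelund District + 5h = 17:30 UTC.
1 February 2023 is a Wednesday, so the first Sunday is February 5 and the fourth is February 26.
1 October 2023 is a Sunday, so the first Sunday is October 1 and the second is October 8.
At the standard offset (UTC−08:45), 17:30 UTC − 8h45m = 08:45 Halor Province standard time.
The standard-time date in Halor Province, 24 February 2023, does not fall between 26 February and 8 October, so daylight saving is not in effect and Halor Province is at UTC−08:45.
17:30 UTC − 8h45m = 08:45 Halor Province.

08:45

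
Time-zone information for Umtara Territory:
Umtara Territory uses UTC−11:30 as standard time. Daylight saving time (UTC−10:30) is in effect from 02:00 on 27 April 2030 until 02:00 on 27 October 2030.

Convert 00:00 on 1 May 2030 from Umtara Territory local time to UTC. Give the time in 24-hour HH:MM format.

10:30

Daylight saving runs 27 April – 27 October; 1 May 2030 is inside that window, so Umtara Territory is at UTC−10:30.
00:00 local + 10h30m = 10:30 UTC.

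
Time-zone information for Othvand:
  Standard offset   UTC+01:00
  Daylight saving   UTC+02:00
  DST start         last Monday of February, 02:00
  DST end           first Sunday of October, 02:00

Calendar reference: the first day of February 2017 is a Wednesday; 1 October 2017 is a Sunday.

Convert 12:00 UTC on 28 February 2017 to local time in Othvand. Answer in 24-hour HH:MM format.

1 February 2017 is a Wednesday, so Mondays fall on 6, 13, 20, 27; the last is February 27.
1 October 2017 is a Sunday, so the first Sunday is October 1.
At the standard offset (UTC+01:00), 12:00 UTC + 1h = 13:00 Othvand standard time.
The standard-time date in Othvand, 28 February 2017, lies within the daylight-saving period (27 February – 1 October), so Othvand is on daylight time, UTC+02:00.
12:00 UTC + 2h = 14:00 local.

14:00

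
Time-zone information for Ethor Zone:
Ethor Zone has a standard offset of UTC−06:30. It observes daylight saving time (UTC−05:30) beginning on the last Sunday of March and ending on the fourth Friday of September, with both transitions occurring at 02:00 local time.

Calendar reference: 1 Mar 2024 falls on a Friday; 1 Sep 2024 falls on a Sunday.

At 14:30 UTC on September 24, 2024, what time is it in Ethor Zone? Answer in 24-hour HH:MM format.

09:00

1 March 2024 is a Friday, so Sundays fall on 3, 10, 17, 24, 31; the last is March 31.
1 September 2024 is a Sunday, so the first Friday is September 6 and the fourth is September 27.
At the standard offset (UTC−06:30), 14:30 UTC − 6h30m = 08:00 Ethor Zone standard time.
The standard-time date in Ethor Zone, September 24, 2024, falls between 31 March and 27 September, so daylight saving is in effect and Ethor Zone is at UTC−05:30.
14:30 UTC − 5h30m = 09:00 local.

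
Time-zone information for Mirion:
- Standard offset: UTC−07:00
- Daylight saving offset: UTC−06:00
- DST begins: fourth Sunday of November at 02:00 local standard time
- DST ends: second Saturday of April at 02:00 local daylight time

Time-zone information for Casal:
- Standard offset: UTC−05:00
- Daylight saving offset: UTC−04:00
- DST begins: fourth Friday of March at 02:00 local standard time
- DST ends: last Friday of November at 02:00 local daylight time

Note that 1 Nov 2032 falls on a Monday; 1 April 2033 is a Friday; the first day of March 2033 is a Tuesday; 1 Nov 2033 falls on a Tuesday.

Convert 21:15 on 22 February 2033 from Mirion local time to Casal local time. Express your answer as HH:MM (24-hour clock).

22:15

1 November 2032 is a Monday, so the first Sunday is November 7 and the fourth is November 28.
1 April 2033 is a Friday, so the first Saturday is April 2 and the second is April 9.
22 February 2033 lies within the daylight-saving period (28 November 2032 – 9 April 2033), so Mirion is on daylight time, UTC−06:00.
21:15 Mirion + 6h = 03:15 UTC (rolling into the next day, 23 February 2033).
1 March 2033 is a Tuesday, so the first Friday is March 4 and the fourth is March 25.
1 November 2033 is a Tuesday, so Fridays fall on 4, 11, 18, 25; the last is November 25.
At the standard offset (UTC−05:00), 03:15 UTC − 5h = 22:15 Casal standard time (rolling into the previous day, 22 February 2033).
Daylight saving runs 25 March – 25 November; the standard-time date in Casal, 22 February 2033, is outside that window, so Casal is on standard time at UTC−05:00.
03:15 UTC − 5h = 22:15 Casal (rolling into the previous day, 22 February 2033).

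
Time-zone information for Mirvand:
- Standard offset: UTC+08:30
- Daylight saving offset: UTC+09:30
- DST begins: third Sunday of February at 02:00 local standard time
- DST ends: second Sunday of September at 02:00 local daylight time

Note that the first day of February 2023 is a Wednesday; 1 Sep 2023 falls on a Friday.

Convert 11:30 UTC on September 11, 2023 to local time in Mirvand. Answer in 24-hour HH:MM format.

1 February 2023 is a Wednesday, so the first Sunday is February 5 and the third is February 19.
1 September 2023 is a Friday, so the first Sunday is September 3 and the second is September 10.
At the standard offset (UTC+08:30), 11:30 UTC + 8h30m = 20:00 Mirvand standard time.
The standard-time date in Mirvand, September 11, 2023, is outside the daylight-saving period (19 February – 10 September), so Mirvand is on standard time, UTC+08:30.
11:30 UTC + 8h30m = 20:00 local.

20:00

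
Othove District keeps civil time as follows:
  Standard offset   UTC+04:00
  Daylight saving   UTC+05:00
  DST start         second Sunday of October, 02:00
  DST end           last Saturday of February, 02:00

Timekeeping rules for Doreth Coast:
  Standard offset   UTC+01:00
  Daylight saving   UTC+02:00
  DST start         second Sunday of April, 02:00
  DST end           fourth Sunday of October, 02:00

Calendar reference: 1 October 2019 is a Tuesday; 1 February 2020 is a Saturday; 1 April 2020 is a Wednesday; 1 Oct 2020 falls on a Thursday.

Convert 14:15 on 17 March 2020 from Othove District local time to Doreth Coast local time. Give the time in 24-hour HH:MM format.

11:15

1 October 2019 is a Tuesday, so the first Sunday is October 6 and the second is October 13.
1 February 2020 is a Saturday, so Saturdays fall on 1, 8, 15, 22, 29; the last is February 29.
17 March 2020 does not fall between 13 October 2019 and 29 February 2020, so daylight saving is not in effect and Othove District is at UTC+04:00.
14:15 Othove District − 4h = 10:15 UTC.
1 April 2020 is a Wednesday, so the first Sunday is April 5 and the second is April 12.
1 October 2020 is a Thursday, so the first Sunday is October 4 and the fourth is October 25.
At the standard offset (UTC+01:00), 10:15 UTC + 1h = 11:15 Doreth Coast standard time.
The standard-time date in Doreth Coast, 17 March 2020, is outside the daylight-saving period (12 April – 25 October), so Doreth Coast is on standard time, UTC+01:00.
10:15 UTC + 1h = 11:15 Doreth Coast.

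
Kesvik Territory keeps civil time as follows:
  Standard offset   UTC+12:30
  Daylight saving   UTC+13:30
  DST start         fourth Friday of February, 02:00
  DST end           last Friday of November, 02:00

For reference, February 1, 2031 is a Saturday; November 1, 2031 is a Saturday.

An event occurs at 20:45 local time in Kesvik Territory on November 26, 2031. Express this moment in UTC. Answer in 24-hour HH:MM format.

1 February 2031 is a Saturday, so the first Friday is February 7 and the fourth is February 28.
1 November 2031 is a Saturday, so Fridays fall on 7, 14, 21, 28; the last is November 28.
November 26, 2031 lies within the daylight-saving period (28 February – 28 November), so Kesvik Territory is on daylight time, UTC+13:30.
20:45 local − 13h30m = 07:15 UTC.

07:15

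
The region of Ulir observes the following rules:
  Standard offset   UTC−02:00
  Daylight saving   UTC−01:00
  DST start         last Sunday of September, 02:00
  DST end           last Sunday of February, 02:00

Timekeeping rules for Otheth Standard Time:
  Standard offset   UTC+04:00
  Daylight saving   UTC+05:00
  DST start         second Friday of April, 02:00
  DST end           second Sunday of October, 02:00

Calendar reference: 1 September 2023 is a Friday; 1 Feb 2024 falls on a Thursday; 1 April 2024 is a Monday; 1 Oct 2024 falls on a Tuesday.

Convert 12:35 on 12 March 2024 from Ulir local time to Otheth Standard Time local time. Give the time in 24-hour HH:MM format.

18:35

1 September 2023 is a Friday, so Sundays fall on 3, 10, 17, 24; the last is September 24.
1 February 2024 is a Thursday, so Sundays fall on 4, 11, 18, 25; the last is February 25.
Daylight saving runs 24 September 2023 – 25 February 2024; 12 March 2024 is outside that window, so Ulir is on standard time at UTC−02:00.
12:35 Ulir + 2h = 14:35 UTC.
1 April 2024 is a Monday, so the first Friday is April 5 and the second is April 12.
1 October 2024 is a Tuesday, so the first Sunday is October 6 and the second is October 13.
At the standard offset (UTC+04:00), 14:35 UTC + 4h = 18:35 Otheth Standard Time standard time.
The standard-time date in Otheth Standard Time, 12 March 2024, is outside the daylight-saving period (12 April – 13 October), so Otheth Standard Time is on standard time, UTC+04:00.
14:35 UTC + 4h = 18:35 Otheth Standard Time.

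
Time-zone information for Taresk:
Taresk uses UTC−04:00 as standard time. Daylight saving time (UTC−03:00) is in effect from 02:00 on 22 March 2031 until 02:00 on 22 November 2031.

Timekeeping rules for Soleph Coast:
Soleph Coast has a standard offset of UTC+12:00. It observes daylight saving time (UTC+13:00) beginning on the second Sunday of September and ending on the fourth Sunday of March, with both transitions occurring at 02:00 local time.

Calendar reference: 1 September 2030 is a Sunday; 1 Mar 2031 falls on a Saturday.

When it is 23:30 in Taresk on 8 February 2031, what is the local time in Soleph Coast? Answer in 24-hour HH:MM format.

16:30

Daylight saving runs 22 March – 22 November; 8 February 2031 is outside that window, so Taresk is on standard time at UTC−04:00.
23:30 Taresk + 4h = 03:30 UTC (rolling into the next day, 9 February 2031).
1 September 2030 is a Sunday, so the first Sunday is September 1 and the second is September 8.
1 March 2031 is a Saturday, so the first Sunday is March 2 and the fourth is March 23.
At the standard offset (UTC+12:00), 03:30 UTC + 12h = 15:30 Soleph Coast standard time.
The standard-time date in Soleph Coast, 9 February 2031, lies within the daylight-saving period (8 September 2030 – 23 March 2031), so Soleph Coast is on daylight time, UTC+13:00.
03:30 UTC + 13h = 16:30 Soleph Coast.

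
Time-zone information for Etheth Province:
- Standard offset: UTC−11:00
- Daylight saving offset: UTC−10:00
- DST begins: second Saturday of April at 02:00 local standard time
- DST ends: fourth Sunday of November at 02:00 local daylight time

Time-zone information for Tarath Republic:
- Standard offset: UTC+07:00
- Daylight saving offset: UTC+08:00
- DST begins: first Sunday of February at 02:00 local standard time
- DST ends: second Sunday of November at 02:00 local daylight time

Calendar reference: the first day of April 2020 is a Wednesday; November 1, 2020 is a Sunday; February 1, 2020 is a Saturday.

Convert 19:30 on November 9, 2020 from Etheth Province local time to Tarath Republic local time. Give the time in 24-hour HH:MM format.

1 April 2020 is a Wednesday, so the first Saturday is April 4 and the second is April 11.
1 November 2020 is a Sunday, so the first Sunday is November 1 and the fourth is November 22.
Daylight saving runs 11 April – 22 November; November 9, 2020 is inside that window, so Etheth Province is at UTC−10:00.
19:30 Etheth Province + 10h = 05:30 UTC (rolling into the next day, 10 November 2020).
1 February 2020 is a Saturday, so the first Sunday is February 2.
1 November 2020 is a Sunday, so the first Sunday is November 1 and the second is November 8.
At the standard offset (UTC+07:00), 05:30 UTC + 7h = 12:30 Tarath Republic standard time.
Daylight saving runs 2 February – 8 November; the standard-time date in Tarath Republic, November 10, 2020, is outside that window, so Tarath Republic is on standard time at UTC+07:00.
05:30 UTC + 7h = 12:30 Tarath Republic.

12:30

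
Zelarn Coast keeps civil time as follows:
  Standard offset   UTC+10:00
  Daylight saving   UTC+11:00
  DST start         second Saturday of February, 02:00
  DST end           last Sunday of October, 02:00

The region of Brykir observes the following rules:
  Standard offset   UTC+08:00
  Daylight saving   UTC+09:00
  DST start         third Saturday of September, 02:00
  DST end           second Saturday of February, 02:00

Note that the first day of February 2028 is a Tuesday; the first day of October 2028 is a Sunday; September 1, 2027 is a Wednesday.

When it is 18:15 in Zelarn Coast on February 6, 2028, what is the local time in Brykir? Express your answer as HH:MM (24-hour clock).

17:15

1 February 2028 is a Tuesday, so the first Saturday is February 5 and the second is February 12.
1 October 2028 is a Sunday, so Sundays fall on 1, 8, 15, 22, 29; the last is October 29.
Daylight saving runs 12 February – 29 October; February 6, 2028 is outside that window, so Zelarn Coast is on standard time at UTC+10:00.
18:15 Zelarn Coast − 10h = 08:15 UTC.
1 September 2027 is a Wednesday, so the first Saturday is September 4 and the third is September 18.
1 February 2028 is a Tuesday, so the first Saturday is February 5 and the second is February 12.
At the standard offset (UTC+08:00), 08:15 UTC + 8h = 16:15 Brykir standard time.
The standard-time date in Brykir, February 6, 2028, falls between 18 September 2027 and 12 February 2028, so daylight saving is in effect and Brykir is at UTC+09:00.
08:15 UTC + 9h = 17:15 Brykir.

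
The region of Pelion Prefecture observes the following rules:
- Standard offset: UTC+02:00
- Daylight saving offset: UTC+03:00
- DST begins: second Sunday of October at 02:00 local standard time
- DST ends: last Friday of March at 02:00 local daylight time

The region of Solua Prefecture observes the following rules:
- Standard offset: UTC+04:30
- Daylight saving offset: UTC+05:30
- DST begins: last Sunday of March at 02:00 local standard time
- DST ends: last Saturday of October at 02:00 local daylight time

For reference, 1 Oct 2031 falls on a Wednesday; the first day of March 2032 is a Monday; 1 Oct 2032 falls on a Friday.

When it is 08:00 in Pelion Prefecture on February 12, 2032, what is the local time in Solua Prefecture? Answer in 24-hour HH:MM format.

09:30

1 October 2031 is a Wednesday, so the first Sunday is October 5 and the second is October 12.
1 March 2032 is a Monday, so Fridays fall on 5, 12, 19, 26; the last is March 26.
February 12, 2032 lies within the daylight-saving period (12 October 2031 – 26 March 2032), so Pelion Prefecture is on daylight time, UTC+03:00.
08:00 Pelion Prefecture − 3h = 05:00 UTC.
1 March 2032 is a Monday, so Sundays fall on 7, 14, 21, 28; the last is March 28.
1 October 2032 is a Friday, so Saturdays fall on 2, 9, 16, 23, 30; the last is October 30.
At the standard offset (UTC+04:30), 05:00 UTC + 4h30m = 09:30 Solua Prefecture standard time.
The standard-time date in Solua Prefecture, February 12, 2032, is outside the daylight-saving period (28 March – 30 October), so Solua Prefecture is on standard time, UTC+04:30.
05:00 UTC + 4h30m = 09:30 Solua Prefecture.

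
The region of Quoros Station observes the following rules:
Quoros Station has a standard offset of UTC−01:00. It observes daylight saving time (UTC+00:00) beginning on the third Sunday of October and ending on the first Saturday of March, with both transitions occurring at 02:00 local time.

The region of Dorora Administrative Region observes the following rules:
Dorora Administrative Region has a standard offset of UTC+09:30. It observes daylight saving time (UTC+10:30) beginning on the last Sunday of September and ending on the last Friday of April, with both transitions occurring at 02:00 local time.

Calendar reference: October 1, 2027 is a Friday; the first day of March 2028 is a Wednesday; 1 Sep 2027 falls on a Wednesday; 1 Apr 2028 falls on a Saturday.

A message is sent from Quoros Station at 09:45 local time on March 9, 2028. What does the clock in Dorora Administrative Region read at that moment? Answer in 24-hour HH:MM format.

1 October 2027 is a Friday, so the first Sunday is October 3 and the third is October 17.
1 March 2028 is a Wednesday, so the first Saturday is March 4.
March 9, 2028 is outside the daylight-saving period (17 October 2027 – 4 March 2028), so Quoros Station is on standard time, UTC−01:00.
09:45 Quoros Station + 1h = 10:45 UTC.
1 September 2027 is a Wednesday, so Sundays fall on 5, 12, 19, 26; the last is September 26.
1 April 2028 is a Saturday, so Fridays fall on 7, 14, 21, 28; the last is April 28.
At the standard offset (UTC+09:30), 10:45 UTC + 9h30m = 20:15 Dorora Administrative Region standard time.
The standard-time date in Dorora Administrative Region, March 9, 2028, falls between 26 September 2027 and 28 April 2028, so daylight saving is in effect and Dorora Administrative Region is at UTC+10:30.
10:45 UTC + 10h30m = 21:15 Dorora Administrative Region.

21:15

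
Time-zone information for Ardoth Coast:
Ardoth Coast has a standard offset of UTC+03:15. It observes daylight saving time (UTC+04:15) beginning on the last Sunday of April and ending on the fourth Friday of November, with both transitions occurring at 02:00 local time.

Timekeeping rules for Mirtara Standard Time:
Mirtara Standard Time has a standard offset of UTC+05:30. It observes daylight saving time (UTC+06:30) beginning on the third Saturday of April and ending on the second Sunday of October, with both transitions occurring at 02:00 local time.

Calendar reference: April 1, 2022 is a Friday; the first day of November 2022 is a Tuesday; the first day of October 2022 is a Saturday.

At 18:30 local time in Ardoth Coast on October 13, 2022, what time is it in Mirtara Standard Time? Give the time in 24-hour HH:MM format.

19:45

1 April 2022 is a Friday, so Sundays fall on 3, 10, 17, 24; the last is April 24.
1 November 2022 is a Tuesday, so the first Friday is November 4 and the fourth is November 25.
Daylight saving runs 24 April – 25 November; October 13, 2022 is inside that window, so Ardoth Coast is at UTC+04:15.
18:30 Ardoth Coast − 4h15m = 14:15 UTC.
1 April 2022 is a Friday, so the first Saturday is April 2 and the third is April 16.
1 October 2022 is a Saturday, so the first Sunday is October 2 and the second is October 9.
At the standard offset (UTC+05:30), 14:15 UTC + 5h30m = 19:45 Mirtara Standard Time standard time.
The standard-time date in Mirtara Standard Time, October 13, 2022, does not fall between 16 April and 9 October, so daylight saving is not in effect and Mirtara Standard Time is at UTC+05:30.
14:15 UTC + 5h30m = 19:45 Mirtara Standard Time.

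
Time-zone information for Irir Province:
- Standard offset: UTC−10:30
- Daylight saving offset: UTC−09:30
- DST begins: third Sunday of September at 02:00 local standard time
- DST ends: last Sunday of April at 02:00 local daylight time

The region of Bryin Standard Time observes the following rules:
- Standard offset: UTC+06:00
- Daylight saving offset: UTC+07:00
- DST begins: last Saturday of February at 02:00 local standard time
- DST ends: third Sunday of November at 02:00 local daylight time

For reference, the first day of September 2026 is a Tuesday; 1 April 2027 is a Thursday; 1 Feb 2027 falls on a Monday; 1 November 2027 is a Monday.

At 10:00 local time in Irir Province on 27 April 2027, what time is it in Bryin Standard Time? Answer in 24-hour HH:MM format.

03:30

1 September 2026 is a Tuesday, so the first Sunday is September 6 and the third is September 20.
1 April 2027 is a Thursday, so Sundays fall on 4, 11, 18, 25; the last is April 25.
Daylight saving runs 20 September 2026 – 25 April 2027; 27 April 2027 is outside that window, so Irir Province is on standard time at UTC−10:30.
10:00 Irir Province + 10h30m = 20:30 UTC.
1 February 2027 is a Monday, so Saturdays fall on 6, 13, 20, 27; the last is February 27.
1 November 2027 is a Monday, so the first Sunday is November 7 and the third is November 21.
At the standard offset (UTC+06:00), 20:30 UTC + 6h = 02:30 Bryin Standard Time standard time (rolling into the next day, 28 April 2027).
Daylight saving runs 27 February – 21 November; the standard-time date in Bryin Standard Time, 28 April 2027, is inside that window, so Bryin Standard Time is at UTC+07:00.
20:30 UTC + 7h = 03:30 Bryin Standard Time (rolling into the next day, 28 April 2027).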